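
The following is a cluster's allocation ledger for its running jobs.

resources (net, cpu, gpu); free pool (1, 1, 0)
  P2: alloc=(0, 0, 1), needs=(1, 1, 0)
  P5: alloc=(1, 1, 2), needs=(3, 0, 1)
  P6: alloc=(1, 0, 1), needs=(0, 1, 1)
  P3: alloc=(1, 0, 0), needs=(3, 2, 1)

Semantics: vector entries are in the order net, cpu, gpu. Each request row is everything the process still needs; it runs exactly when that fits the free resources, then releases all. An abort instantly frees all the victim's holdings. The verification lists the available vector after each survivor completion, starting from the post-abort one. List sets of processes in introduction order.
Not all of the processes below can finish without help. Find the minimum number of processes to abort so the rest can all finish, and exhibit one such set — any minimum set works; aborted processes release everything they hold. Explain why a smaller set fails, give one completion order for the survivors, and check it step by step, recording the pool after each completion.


Abort P5.
Key observation: aborting P5 returns (1, 1, 2), and P3 — hopeless before — runs at step 3 with the returned capacity in the pool.
Minimality: the empty abort set fails — the state is deadlocked as it stands.
Survivors finish in the order: P2, P6, P3. Check, step by step (pool after the aborts first):
  pool = (2, 2, 2)
  P2 needs (1, 1, 0) <= (2, 2, 2) -> finishes; pool += (0, 0, 1) = (2, 2, 3)
  P6 needs (0, 1, 1) <= (2, 2, 3) -> finishes; pool += (1, 0, 1) = (3, 2, 4)
  P3 needs (3, 2, 1) <= (3, 2, 4) -> finishes; pool += (1, 0, 0) = (4, 2, 4)


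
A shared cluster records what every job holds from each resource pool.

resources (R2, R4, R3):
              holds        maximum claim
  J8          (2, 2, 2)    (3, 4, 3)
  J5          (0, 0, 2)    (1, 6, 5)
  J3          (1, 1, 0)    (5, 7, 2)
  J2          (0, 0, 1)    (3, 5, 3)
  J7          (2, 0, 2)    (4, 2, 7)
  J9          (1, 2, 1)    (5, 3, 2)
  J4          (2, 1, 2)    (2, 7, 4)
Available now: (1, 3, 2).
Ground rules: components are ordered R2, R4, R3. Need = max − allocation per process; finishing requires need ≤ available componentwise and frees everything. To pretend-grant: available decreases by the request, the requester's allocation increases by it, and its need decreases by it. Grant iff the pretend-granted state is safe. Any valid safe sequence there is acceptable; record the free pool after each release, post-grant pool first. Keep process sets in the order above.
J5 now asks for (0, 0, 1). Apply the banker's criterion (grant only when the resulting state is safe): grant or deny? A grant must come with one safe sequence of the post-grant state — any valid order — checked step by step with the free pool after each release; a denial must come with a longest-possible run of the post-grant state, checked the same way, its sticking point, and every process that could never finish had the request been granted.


DENY — the pretend-granted state is unsafe.
Key observation: after J8, J2 the pool peaks at (3, 5, 4), and each blocked process is short somewhere: J5 on R4; J3 on R2, R4; J7 on R3; J9 on R2; J4 on R4.
After a pretend grant, a maximal execution: J8, J2 — then nothing else fits. Step-by-step check:
  pool = (1, 3, 1)
  run J8 (needs (1, 2, 1), free (1, 3, 1)); after release of (2, 2, 2) the pool is (3, 5, 3)
  run J2 (needs (3, 5, 2), free (3, 5, 3)); after release of (0, 0, 1) the pool is (3, 5, 4)
  J5 cannot run: need (1, 6, 2) vs free (3, 5, 4) (insufficient R4)
  J3 cannot run: need (4, 6, 2) vs free (3, 5, 4) (insufficient R2 and R4)
  J7 cannot run: need (2, 2, 5) vs free (3, 5, 4) (insufficient R3)
  J9 cannot run: need (4, 1, 1) vs free (3, 5, 4) (insufficient R2)
  J4 cannot run: need (0, 6, 2) vs free (3, 5, 4) (insufficient R4)
Had the request been granted, J5, J3, J7, J9 and J4 could never finish.


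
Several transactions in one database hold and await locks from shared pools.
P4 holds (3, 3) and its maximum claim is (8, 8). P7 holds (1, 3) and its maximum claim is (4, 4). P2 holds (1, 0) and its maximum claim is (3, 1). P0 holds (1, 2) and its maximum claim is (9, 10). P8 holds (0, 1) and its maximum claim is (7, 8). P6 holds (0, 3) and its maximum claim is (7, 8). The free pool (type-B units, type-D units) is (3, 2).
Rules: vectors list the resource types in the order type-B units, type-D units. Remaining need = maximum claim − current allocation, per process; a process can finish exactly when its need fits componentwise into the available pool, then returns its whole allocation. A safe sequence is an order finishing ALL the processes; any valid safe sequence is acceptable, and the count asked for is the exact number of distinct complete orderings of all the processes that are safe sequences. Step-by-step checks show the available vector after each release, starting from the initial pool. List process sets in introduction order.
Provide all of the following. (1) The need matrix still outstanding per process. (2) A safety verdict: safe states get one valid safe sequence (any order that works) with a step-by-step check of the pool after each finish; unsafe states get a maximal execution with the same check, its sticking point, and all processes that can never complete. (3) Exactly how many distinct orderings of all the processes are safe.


(1) Outstanding need per process (order type-B units, type-D units):
  P4: (5, 5)
  P7: (3, 1)
  P2: (2, 1)
  P0: (8, 8)
  P8: (7, 7)
  P6: (7, 5)
(2) The state is SAFE; one workable sequence: P2, P7, P4, P6, P0, P8.
Key observation: reading the order forward, P4 is the first process whose need (5, 5) meets the free pool (5, 5) exactly on a resource it requests.
Step-by-step check:
  pool = (3, 2)
  P2: need (2, 1) fits (3, 2); releases (1, 0), pool now (4, 2)
  P7: need (3, 1) fits (4, 2); releases (1, 3), pool now (5, 5)
  P4: need (5, 5) fits (5, 5); releases (3, 3), pool now (8, 8)
  P6: need (7, 5) fits (8, 8); releases (0, 3), pool now (8, 11)
  P0: need (8, 8) fits (8, 11); releases (1, 2), pool now (9, 13)
  P8: need (7, 7) fits (9, 13); releases (0, 1), pool now (9, 14)
(3) Precisely 12 of the possible complete orderings are safe sequences.


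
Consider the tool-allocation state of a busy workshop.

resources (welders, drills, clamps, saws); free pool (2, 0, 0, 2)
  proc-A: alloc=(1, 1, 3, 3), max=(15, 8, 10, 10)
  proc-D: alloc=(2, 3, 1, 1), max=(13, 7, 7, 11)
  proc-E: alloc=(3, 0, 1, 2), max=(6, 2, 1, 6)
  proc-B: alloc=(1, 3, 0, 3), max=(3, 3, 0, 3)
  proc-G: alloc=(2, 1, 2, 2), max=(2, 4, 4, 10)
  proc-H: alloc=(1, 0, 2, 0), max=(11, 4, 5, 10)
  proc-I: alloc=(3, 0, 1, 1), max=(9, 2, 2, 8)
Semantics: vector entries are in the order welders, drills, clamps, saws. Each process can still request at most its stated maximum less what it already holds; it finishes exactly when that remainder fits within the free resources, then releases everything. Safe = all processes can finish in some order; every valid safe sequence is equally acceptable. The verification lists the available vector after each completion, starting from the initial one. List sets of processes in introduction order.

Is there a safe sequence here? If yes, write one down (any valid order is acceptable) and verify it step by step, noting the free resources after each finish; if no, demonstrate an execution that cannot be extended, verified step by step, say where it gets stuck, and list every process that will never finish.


SAFE, for example via the order proc-B, proc-E, proc-I, proc-G, proc-H, proc-D, proc-A.
Key observation: at proc-B the run first touches a limit — (2, 0, 0, 0) against (2, 0, 0, 2), exact on a resource it actually requests.
Step-by-step check:
  pool = (2, 0, 0, 2)
  run proc-B (needs (2, 0, 0, 0), free (2, 0, 0, 2)); after release of (1, 3, 0, 3) the pool is (3, 3, 0, 5)
  run proc-E (needs (3, 2, 0, 4), free (3, 3, 0, 5)); after release of (3, 0, 1, 2) the pool is (6, 3, 1, 7)
  run proc-I (needs (6, 2, 1, 7), free (6, 3, 1, 7)); after release of (3, 0, 1, 1) the pool is (9, 3, 2, 8)
  run proc-G (needs (0, 3, 2, 8), free (9, 3, 2, 8)); after release of (2, 1, 2, 2) the pool is (11, 4, 4, 10)
  run proc-H (needs (10, 4, 3, 10), free (11, 4, 4, 10)); after release of (1, 0, 2, 0) the pool is (12, 4, 6, 10)
  run proc-D (needs (11, 4, 6, 10), free (12, 4, 6, 10)); after release of (2, 3, 1, 1) the pool is (14, 7, 7, 11)
  run proc-A (needs (14, 7, 7, 7), free (14, 7, 7, 11)); after release of (1, 1, 3, 3) the pool is (15, 8, 10, 14)


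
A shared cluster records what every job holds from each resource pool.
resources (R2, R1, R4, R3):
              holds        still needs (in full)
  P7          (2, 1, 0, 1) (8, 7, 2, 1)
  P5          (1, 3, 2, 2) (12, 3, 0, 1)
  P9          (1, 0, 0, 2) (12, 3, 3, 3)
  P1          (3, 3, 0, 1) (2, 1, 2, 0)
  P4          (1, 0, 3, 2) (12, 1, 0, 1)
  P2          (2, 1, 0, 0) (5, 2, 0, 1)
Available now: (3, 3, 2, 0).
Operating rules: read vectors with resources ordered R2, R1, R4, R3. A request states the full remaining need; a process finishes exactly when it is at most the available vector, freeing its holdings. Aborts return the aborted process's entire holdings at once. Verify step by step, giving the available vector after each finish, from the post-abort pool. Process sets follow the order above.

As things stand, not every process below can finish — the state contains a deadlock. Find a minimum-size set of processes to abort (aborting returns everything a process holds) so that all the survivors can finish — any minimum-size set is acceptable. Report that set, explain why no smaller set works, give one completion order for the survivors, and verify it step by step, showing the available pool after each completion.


The answer: abort P9 and P4.
Key observation: P5 was stuck for good until P9 and P4 gave back (2, 0, 3, 4); in the order shown it finishes at step 4.
No one abort is enough; case by case: P7 alone leaves P5 blocked (short on R2); P5 alone leaves P9 blocked (short on R2); P9 alone leaves P5 blocked (short on R2); P1 alone leaves P5 blocked (short on R2); P4 alone leaves P5 blocked (short on R2); P2 alone leaves P5 blocked (short on R2).
One survivor order: P1, P2, P7, P5. Verifying each step (post-abort pool first):
  pool = (5, 3, 5, 4)
  P1 needs (2, 1, 2, 0) <= (5, 3, 5, 4) -> finishes; pool += (3, 3, 0, 1) = (8, 6, 5, 5)
  P2 needs (5, 2, 0, 1) <= (8, 6, 5, 5) -> finishes; pool += (2, 1, 0, 0) = (10, 7, 5, 5)
  P7 needs (8, 7, 2, 1) <= (10, 7, 5, 5) -> finishes; pool += (2, 1, 0, 1) = (12, 8, 5, 6)
  P5 needs (12, 3, 0, 1) <= (12, 8, 5, 6) -> finishes; pool += (1, 3, 2, 2) = (13, 11, 7, 8)


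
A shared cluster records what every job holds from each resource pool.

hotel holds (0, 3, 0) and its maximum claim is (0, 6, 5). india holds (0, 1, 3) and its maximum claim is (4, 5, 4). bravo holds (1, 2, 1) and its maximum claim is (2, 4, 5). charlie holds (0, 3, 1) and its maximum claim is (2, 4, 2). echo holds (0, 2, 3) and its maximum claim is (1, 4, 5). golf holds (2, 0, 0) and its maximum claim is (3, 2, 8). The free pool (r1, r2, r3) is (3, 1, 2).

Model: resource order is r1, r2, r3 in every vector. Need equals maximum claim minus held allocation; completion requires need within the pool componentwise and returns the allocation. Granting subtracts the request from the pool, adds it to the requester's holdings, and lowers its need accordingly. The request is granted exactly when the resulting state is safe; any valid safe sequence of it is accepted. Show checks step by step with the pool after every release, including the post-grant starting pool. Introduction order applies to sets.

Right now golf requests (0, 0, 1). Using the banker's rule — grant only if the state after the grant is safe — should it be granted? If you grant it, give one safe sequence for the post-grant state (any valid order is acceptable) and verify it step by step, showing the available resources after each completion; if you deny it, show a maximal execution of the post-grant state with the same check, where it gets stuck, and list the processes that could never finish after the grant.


GRANT. The post-grant state is safe; one safe sequence: charlie, echo, bravo, india, golf, hotel.
Key observation: post-grant, (3, 1, 1) remains, and an order beginning with charlie completes everyone.
Check on the post-grant state, step by step:
  pool = (3, 1, 1)
  run charlie (needs (2, 1, 1), free (3, 1, 1)); after release of (0, 3, 1) the pool is (3, 4, 2)
  run echo (needs (1, 2, 2), free (3, 4, 2)); after release of (0, 2, 3) the pool is (3, 6, 5)
  run bravo (needs (1, 2, 4), free (3, 6, 5)); after release of (1, 2, 1) the pool is (4, 8, 6)
  run india (needs (4, 4, 1), free (4, 8, 6)); after release of (0, 1, 3) the pool is (4, 9, 9)
  run golf (needs (1, 2, 7), free (4, 9, 9)); after release of (2, 0, 1) the pool is (6, 9, 10)
  run hotel (needs (0, 3, 5), free (6, 9, 10)); after release of (0, 3, 0) the pool is (6, 12, 10)


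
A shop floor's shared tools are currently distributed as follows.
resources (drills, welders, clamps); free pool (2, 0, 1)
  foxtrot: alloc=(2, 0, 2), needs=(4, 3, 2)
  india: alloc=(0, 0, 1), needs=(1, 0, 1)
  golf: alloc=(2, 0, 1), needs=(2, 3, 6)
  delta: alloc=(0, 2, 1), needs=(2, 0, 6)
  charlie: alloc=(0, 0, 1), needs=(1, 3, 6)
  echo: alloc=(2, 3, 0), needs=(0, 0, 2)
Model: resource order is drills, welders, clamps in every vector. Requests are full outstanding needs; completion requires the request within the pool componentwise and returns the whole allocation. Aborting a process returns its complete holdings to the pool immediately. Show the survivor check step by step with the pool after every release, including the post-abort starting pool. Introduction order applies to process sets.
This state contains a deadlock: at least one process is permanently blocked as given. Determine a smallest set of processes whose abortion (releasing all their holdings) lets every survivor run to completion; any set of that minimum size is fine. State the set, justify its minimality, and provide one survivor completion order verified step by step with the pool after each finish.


The answer: abort golf and delta.
Key observation: no ordering could ever have run charlie before the abort of golf and delta; with (2, 2, 2) back in the pool it fits at step 4.
Why nothing smaller works — every single abort fails: foxtrot alone leaves golf blocked (short on clamps); india alone leaves golf blocked (short on clamps); golf alone leaves delta blocked (short on clamps); delta alone leaves golf blocked (short on clamps); charlie alone leaves golf blocked (short on clamps); echo alone leaves golf blocked (short on clamps).
Survivors finish in the order: india, echo, foxtrot, charlie. Check, step by step (pool after the aborts first):
  pool = (4, 2, 3)
  run india (needs (1, 0, 1), free (4, 2, 3)); after release of (0, 0, 1) the pool is (4, 2, 4)
  run echo (needs (0, 0, 2), free (4, 2, 4)); after release of (2, 3, 0) the pool is (6, 5, 4)
  run foxtrot (needs (4, 3, 2), free (6, 5, 4)); after release of (2, 0, 2) the pool is (8, 5, 6)
  run charlie (needs (1, 3, 6), free (8, 5, 6)); after release of (0, 0, 1) the pool is (8, 5, 7)


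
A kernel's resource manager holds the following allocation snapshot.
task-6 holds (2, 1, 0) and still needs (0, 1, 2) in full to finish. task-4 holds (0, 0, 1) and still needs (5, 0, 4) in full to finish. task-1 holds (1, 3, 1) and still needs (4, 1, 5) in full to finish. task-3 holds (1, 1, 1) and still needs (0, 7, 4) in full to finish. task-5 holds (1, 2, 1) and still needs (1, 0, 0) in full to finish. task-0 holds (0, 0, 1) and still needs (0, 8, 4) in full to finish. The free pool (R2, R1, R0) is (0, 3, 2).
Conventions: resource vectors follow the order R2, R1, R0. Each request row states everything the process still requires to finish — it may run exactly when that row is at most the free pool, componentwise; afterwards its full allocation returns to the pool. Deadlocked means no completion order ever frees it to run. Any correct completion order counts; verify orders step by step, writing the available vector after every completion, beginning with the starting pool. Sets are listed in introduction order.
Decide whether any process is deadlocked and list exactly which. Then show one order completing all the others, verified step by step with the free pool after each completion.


The deadlocked set is task-4, task-1, task-3 and task-0.
Key observation: even finishing task-6, task-5 leaves just (3, 6, 3) free — too little R0 for any of the remaining processes.
One completion order for the rest: task-6, task-5. Verifying each step:
  pool = (0, 3, 2)
  task-6: need (0, 1, 2) fits (0, 3, 2); releases (2, 1, 0), pool now (2, 4, 2)
  task-5: need (1, 0, 0) fits (2, 4, 2); releases (1, 2, 1), pool now (3, 6, 3)
The stuck group stays short no matter what:
  blocked: task-4 wants (5, 0, 4), pool (3, 6, 3) — not enough R2 and R0
  blocked: task-1 wants (4, 1, 5), pool (3, 6, 3) — not enough R2 and R0
  blocked: task-3 wants (0, 7, 4), pool (3, 6, 3) — not enough R1 and R0
  blocked: task-0 wants (0, 8, 4), pool (3, 6, 3) — not enough R1 and R0


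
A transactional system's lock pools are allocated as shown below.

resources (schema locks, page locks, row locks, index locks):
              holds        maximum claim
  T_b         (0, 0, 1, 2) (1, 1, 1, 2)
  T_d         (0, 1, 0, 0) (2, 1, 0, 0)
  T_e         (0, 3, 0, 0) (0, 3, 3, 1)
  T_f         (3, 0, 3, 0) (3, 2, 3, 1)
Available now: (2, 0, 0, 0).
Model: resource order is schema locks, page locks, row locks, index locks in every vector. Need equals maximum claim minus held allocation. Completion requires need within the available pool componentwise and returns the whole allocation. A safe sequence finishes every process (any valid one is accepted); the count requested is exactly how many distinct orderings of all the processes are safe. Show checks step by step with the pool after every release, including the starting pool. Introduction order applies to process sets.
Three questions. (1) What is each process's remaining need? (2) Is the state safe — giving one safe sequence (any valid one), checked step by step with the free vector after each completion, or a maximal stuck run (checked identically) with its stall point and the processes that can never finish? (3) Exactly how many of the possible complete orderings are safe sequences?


(1) Need matrix, components ordered schema locks, page locks, row locks, index locks:
  T_b: (1, 1, 0, 0)
  T_d: (2, 0, 0, 0)
  T_e: (0, 0, 3, 1)
  T_f: (0, 2, 0, 1)
(2) The state is UNSAFE.
Key observation: after T_d, T_b the pool peaks at (2, 1, 1, 2), and each blocked process is short somewhere: T_e on row locks; T_f on page locks.
A maximal execution: T_d, T_b — then nothing else fits. Verifying each step:
  pool = (2, 0, 0, 0)
  run T_d (needs (2, 0, 0, 0), free (2, 0, 0, 0)); after release of (0, 1, 0, 0) the pool is (2, 1, 0, 0)
  run T_b (needs (1, 1, 0, 0), free (2, 1, 0, 0)); after release of (0, 0, 1, 2) the pool is (2, 1, 1, 2)
  T_e still needs (0, 0, 3, 1) but only (2, 1, 1, 2) is free — short on row locks
  T_f still needs (0, 2, 0, 1) but only (2, 1, 1, 2) is free — short on page locks
Never able to finish: T_e and T_f.
(3) Precisely 0 of the possible complete orderings are safe sequences.


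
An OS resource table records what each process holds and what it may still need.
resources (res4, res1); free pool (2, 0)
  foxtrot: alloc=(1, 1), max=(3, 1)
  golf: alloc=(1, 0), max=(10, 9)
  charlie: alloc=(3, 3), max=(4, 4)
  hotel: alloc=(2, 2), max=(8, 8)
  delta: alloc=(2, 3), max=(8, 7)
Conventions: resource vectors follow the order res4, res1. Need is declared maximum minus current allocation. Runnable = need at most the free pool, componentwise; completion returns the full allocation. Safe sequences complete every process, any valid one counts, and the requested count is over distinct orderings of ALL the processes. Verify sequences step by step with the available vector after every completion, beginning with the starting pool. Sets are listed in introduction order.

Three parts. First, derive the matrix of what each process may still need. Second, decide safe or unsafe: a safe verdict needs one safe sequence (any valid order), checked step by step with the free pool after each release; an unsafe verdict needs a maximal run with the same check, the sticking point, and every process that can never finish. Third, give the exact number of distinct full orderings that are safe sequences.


(1) Need matrix, components ordered res4, res1:
  foxtrot: (2, 0)
  golf: (9, 9)
  charlie: (1, 1)
  hotel: (6, 6)
  delta: (6, 4)
(2) SAFE. One safe sequence: foxtrot, charlie, delta, hotel, golf.
Key observation: foxtrot is the earliest step where a requested resource binds exactly: need (2, 0), pool (2, 0) at its turn.
Verifying each step:
  pool = (2, 0)
  foxtrot needs (2, 0) <= (2, 0) -> finishes; pool += (1, 1) = (3, 1)
  charlie needs (1, 1) <= (3, 1) -> finishes; pool += (3, 3) = (6, 4)
  delta needs (6, 4) <= (6, 4) -> finishes; pool += (2, 3) = (8, 7)
  hotel needs (6, 6) <= (8, 7) -> finishes; pool += (2, 2) = (10, 9)
  golf needs (9, 9) <= (10, 9) -> finishes; pool += (1, 0) = (11, 9)
(3) Precisely 1 of the possible complete orderings is a safe sequence.


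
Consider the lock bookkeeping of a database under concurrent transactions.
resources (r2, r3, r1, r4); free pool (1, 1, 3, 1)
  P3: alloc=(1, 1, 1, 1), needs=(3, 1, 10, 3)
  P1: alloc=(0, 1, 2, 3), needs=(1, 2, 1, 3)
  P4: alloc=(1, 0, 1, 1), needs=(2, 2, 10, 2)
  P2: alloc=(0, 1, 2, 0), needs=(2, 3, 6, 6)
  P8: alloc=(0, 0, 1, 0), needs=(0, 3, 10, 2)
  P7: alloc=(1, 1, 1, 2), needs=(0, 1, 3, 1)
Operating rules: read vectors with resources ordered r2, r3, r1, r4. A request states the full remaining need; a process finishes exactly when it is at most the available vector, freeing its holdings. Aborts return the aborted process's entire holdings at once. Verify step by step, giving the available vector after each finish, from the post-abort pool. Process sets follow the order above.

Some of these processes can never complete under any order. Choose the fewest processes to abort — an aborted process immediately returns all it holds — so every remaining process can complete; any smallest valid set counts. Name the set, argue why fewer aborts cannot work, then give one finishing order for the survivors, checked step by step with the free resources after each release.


Minimum abort set: P4 and P8.
Key observation: no ordering could ever have run P3 before the abort of P4 and P8; with (1, 0, 2, 1) back in the pool it fits at step 4.
Why nothing smaller works — every single abort fails: P3 alone leaves P4 blocked (short on r1); P1 alone leaves P3 blocked (short on r2 and r1); P4 alone leaves P3 blocked (short on r1); P2 alone leaves P3 blocked (short on r2 and r1); P8 alone leaves P3 blocked (short on r2 and r1); P7 alone leaves P3 blocked (short on r2 and r1).
One survivor order: P7, P1, P2, P3. Verifying each step (post-abort pool first):
  pool = (2, 1, 5, 2)
  P7 needs (0, 1, 3, 1) <= (2, 1, 5, 2) -> finishes; pool += (1, 1, 1, 2) = (3, 2, 6, 4)
  P1 needs (1, 2, 1, 3) <= (3, 2, 6, 4) -> finishes; pool += (0, 1, 2, 3) = (3, 3, 8, 7)
  P2 needs (2, 3, 6, 6) <= (3, 3, 8, 7) -> finishes; pool += (0, 1, 2, 0) = (3, 4, 10, 7)
  P3 needs (3, 1, 10, 3) <= (3, 4, 10, 7) -> finishes; pool += (1, 1, 1, 1) = (4, 5, 11, 8)


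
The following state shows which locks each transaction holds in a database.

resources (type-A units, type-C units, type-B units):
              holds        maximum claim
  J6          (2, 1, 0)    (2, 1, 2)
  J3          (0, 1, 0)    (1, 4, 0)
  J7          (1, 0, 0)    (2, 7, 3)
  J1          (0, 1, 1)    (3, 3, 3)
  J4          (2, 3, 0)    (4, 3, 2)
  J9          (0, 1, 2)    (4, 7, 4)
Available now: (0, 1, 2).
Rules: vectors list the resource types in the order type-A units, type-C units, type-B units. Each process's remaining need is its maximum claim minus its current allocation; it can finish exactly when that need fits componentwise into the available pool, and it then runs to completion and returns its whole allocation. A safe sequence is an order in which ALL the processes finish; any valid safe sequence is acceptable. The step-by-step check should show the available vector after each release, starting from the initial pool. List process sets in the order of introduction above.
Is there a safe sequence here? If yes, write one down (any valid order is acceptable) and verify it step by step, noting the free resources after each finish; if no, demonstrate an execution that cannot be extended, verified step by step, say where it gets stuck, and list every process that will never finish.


SAFE. One safe sequence: J6, J4, J3, J1, J7, J9.
Key observation: at J6 the run first touches a limit — (0, 0, 2) against (0, 1, 2), exact on a resource it actually requests.
Check, step by step:
  pool = (0, 1, 2)
  run J6 (needs (0, 0, 2), free (0, 1, 2)); after release of (2, 1, 0) the pool is (2, 2, 2)
  run J4 (needs (2, 0, 2), free (2, 2, 2)); after release of (2, 3, 0) the pool is (4, 5, 2)
  run J3 (needs (1, 3, 0), free (4, 5, 2)); after release of (0, 1, 0) the pool is (4, 6, 2)
  run J1 (needs (3, 2, 2), free (4, 6, 2)); after release of (0, 1, 1) the pool is (4, 7, 3)
  run J7 (needs (1, 7, 3), free (4, 7, 3)); after release of (1, 0, 0) the pool is (5, 7, 3)
  run J9 (needs (4, 6, 2), free (5, 7, 3)); after release of (0, 1, 2) the pool is (5, 8, 5)


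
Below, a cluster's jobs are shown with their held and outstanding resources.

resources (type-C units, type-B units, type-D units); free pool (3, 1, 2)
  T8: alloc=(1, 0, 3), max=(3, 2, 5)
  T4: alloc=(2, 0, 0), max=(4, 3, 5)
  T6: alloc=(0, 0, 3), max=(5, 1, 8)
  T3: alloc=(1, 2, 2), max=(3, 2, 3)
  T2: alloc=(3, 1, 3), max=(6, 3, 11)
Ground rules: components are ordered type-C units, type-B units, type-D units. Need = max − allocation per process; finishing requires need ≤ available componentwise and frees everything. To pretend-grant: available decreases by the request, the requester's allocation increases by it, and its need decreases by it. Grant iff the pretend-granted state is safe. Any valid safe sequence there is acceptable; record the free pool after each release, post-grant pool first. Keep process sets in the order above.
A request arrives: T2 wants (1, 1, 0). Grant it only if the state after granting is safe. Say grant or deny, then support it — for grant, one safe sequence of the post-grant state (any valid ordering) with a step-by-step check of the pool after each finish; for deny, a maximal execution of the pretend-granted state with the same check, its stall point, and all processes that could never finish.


DENY. Granting would leave the state unsafe.
Key observation: after T3, T8 the pool peaks at (4, 2, 7), and each blocked process is short somewhere: T4 on type-B units; T6 on type-C units; T2 on type-D units.
On the post-grant state, T3, T8 is a maximal run — nothing extends it. Step-by-step check:
  pool = (2, 0, 2)
  run T3 (needs (2, 0, 1), free (2, 0, 2)); after release of (1, 2, 2) the pool is (3, 2, 4)
  run T8 (needs (2, 2, 2), free (3, 2, 4)); after release of (1, 0, 3) the pool is (4, 2, 7)
  T4 still needs (2, 3, 5) but only (4, 2, 7) is free — short on type-B units
  T6 still needs (5, 1, 5) but only (4, 2, 7) is free — short on type-C units
  T2 still needs (2, 1, 8) but only (4, 2, 7) is free — short on type-D units
Processes that could never finish after the grant: T4, T6 and T2.


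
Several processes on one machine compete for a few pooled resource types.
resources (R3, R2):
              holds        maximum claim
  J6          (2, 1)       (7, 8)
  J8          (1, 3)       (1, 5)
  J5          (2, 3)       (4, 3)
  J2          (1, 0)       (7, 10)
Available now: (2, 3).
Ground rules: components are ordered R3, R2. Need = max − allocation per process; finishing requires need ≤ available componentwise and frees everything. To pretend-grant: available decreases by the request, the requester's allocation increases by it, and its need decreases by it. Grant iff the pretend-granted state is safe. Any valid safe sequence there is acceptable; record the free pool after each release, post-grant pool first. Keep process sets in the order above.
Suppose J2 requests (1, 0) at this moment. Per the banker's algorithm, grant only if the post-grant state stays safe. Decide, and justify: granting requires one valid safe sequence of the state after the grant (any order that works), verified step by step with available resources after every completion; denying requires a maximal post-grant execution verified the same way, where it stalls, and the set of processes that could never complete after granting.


DENY. Granting would leave the state unsafe.
Key observation: the pool after J8, J5 is (4, 9); every surviving request exceeds it in R3, so progress ends there.
On the post-grant state, J8, J5 is a maximal run — nothing extends it. Walking it through:
  pool = (1, 3)
  run J8 (needs (0, 2), free (1, 3)); after release of (1, 3) the pool is (2, 6)
  run J5 (needs (2, 0), free (2, 6)); after release of (2, 3) the pool is (4, 9)
  J6 still needs (5, 7) but only (4, 9) is free — short on R3
  J2 still needs (5, 10) but only (4, 9) is free — short on R3 and R2
Post-grant, the permanently blocked set is J6 and J2.


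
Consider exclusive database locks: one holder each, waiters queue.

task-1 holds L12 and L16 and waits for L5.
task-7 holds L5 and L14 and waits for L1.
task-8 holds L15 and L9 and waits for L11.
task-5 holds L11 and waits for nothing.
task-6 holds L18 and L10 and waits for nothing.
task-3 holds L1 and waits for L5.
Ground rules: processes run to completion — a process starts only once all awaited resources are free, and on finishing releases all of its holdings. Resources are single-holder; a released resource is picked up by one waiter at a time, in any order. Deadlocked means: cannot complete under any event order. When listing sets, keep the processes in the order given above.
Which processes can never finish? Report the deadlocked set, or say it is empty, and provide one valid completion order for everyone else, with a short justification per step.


Deadlocked: task-1, task-7 and task-3.
Key observation: task-7 -> task-3 -> task-7 is a circular wait — nothing in it can go first; task-1 waits into the deadlock from upstream.
The rest can finish in the order task-5, task-6, task-8.
Check, step by step:
  run task-5 (it waits on nothing); releases L11
  run task-6 (it waits on nothing); releases L18 and L10
  task-8: everything it awaited (L11) is free; runs, freeing L15 and L9


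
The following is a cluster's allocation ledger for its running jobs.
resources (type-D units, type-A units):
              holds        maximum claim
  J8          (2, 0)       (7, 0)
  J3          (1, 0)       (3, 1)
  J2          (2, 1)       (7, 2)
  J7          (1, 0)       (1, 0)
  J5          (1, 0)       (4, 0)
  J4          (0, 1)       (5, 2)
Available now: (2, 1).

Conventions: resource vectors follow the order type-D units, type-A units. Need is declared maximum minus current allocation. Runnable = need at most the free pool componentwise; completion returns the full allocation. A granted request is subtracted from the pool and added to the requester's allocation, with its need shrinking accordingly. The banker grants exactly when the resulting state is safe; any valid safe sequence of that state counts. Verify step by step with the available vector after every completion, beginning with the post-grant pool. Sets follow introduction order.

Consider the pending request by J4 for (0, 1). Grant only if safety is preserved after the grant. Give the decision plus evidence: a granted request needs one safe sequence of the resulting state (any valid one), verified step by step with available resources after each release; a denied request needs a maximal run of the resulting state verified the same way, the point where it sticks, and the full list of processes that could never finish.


DENY: after the grant no complete ordering would exist.
Key observation: after J7, J5 the pool peaks at (4, 0), and each blocked process is short somewhere: J8 on type-D units; J3 on type-A units; J2 on type-D units, type-A units; J4 on type-D units.
After a pretend grant, a maximal execution: J7, J5 — then nothing else fits. Walking it through:
  pool = (2, 0)
  J7: need (0, 0) fits (2, 0); releases (1, 0), pool now (3, 0)
  J5: need (3, 0) fits (3, 0); releases (1, 0), pool now (4, 0)
  blocked: J8 wants (5, 0), pool (4, 0) — not enough type-D units
  blocked: J3 wants (2, 1), pool (4, 0) — not enough type-A units
  blocked: J2 wants (5, 1), pool (4, 0) — not enough type-D units and type-A units
  blocked: J4 wants (5, 0), pool (4, 0) — not enough type-D units
Had the request been granted, J8, J3, J2 and J4 could never finish.


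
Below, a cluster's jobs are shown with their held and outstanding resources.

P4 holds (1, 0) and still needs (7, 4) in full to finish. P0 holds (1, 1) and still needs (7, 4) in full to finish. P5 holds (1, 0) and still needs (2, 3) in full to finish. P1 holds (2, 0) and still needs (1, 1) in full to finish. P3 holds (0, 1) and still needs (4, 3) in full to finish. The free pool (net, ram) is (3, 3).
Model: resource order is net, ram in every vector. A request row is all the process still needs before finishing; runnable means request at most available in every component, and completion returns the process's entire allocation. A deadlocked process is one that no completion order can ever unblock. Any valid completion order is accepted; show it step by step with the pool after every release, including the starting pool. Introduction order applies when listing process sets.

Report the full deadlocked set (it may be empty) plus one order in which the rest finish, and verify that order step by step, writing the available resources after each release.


The deadlocked set is P4 and P0.
Key observation: once P5, P3, P1 finish, the pool peaks at (6, 4) — and every remaining process still needs more net than that.
One completion order for the rest: P5, P3, P1. Verifying each step:
  pool = (3, 3)
  run P5 (needs (2, 3), free (3, 3)); after release of (1, 0) the pool is (4, 3)
  run P3 (needs (4, 3), free (4, 3)); after release of (0, 1) the pool is (4, 4)
  run P1 (needs (1, 1), free (4, 4)); after release of (2, 0) the pool is (6, 4)
The stuck group stays short no matter what:
  P4 still needs (7, 4) but only (6, 4) is free — short on net
  P0 still needs (7, 4) but only (6, 4) is free — short on net


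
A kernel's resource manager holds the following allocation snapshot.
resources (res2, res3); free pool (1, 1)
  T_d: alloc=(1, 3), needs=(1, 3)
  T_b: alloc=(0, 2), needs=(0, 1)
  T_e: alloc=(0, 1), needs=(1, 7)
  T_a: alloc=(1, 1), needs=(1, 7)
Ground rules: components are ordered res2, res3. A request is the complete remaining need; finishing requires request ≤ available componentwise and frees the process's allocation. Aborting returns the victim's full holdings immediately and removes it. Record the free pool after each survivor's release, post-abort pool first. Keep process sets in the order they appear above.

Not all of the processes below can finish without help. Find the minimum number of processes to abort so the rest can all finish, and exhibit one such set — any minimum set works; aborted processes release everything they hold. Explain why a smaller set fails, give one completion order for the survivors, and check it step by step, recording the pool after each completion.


The answer: abort T_a.
Key observation: the deadlocked T_e becomes finishable only because T_a released (1, 1); it completes at step 3 below.
Minimality: the empty abort set fails — the state is deadlocked as it stands.
Survivors finish in the order: T_b, T_d, T_e. Check, step by step (pool after the aborts first):
  pool = (2, 2)
  T_b: need (0, 1) fits (2, 2); releases (0, 2), pool now (2, 4)
  T_d: need (1, 3) fits (2, 4); releases (1, 3), pool now (3, 7)
  T_e: need (1, 7) fits (3, 7); releases (0, 1), pool now (3, 8)


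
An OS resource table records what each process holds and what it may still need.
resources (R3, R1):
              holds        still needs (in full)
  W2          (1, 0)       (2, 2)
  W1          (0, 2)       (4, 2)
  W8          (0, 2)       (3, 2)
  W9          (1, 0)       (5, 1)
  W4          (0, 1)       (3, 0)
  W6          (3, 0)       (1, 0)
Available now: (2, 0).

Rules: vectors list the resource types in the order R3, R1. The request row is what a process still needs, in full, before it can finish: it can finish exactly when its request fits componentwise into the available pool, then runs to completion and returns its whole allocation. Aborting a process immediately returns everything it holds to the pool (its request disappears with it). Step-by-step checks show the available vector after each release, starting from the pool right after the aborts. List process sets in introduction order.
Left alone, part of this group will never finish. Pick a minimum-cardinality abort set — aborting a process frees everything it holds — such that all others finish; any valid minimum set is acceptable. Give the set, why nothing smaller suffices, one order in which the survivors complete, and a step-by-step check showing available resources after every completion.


Minimum abort set: W8.
Key observation: W2 had no path to completion before; after the abort of W8 ((0, 2) returned), step 3 is where it fits.
Why nothing smaller works: aborting no one leaves the state deadlocked as given.
One survivor order: W6, W9, W2, W4, W1. Check, step by step (post-abort pool first):
  pool = (2, 2)
  W6 needs (1, 0) <= (2, 2) -> finishes; pool += (3, 0) = (5, 2)
  W9 needs (5, 1) <= (5, 2) -> finishes; pool += (1, 0) = (6, 2)
  W2 needs (2, 2) <= (6, 2) -> finishes; pool += (1, 0) = (7, 2)
  W4 needs (3, 0) <= (7, 2) -> finishes; pool += (0, 1) = (7, 3)
  W1 needs (4, 2) <= (7, 3) -> finishes; pool += (0, 2) = (7, 5)


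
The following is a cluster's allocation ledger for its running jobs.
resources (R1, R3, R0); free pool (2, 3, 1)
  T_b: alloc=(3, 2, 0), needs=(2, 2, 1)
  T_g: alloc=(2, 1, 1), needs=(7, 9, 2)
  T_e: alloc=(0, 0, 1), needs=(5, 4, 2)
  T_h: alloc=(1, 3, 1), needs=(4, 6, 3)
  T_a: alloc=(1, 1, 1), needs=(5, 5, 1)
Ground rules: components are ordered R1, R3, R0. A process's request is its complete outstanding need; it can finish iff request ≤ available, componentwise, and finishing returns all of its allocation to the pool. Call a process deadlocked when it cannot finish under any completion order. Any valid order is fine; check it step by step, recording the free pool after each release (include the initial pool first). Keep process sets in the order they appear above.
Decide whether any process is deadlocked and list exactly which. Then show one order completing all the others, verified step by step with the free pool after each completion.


The deadlocked set is empty.
Key observation: T_b can run right away; the returned allocation unlocks the remaining processes in turn.
A valid finishing order for the others: T_b, T_a, T_e, T_h, T_g. Step-by-step check:
  pool = (2, 3, 1)
  T_b: need (2, 2, 1) fits (2, 3, 1); releases (3, 2, 0), pool now (5, 5, 1)
  T_a: need (5, 5, 1) fits (5, 5, 1); releases (1, 1, 1), pool now (6, 6, 2)
  T_e: need (5, 4, 2) fits (6, 6, 2); releases (0, 0, 1), pool now (6, 6, 3)
  T_h: need (4, 6, 3) fits (6, 6, 3); releases (1, 3, 1), pool now (7, 9, 4)
  T_g: need (7, 9, 2) fits (7, 9, 4); releases (2, 1, 1), pool now (9, 10, 5)


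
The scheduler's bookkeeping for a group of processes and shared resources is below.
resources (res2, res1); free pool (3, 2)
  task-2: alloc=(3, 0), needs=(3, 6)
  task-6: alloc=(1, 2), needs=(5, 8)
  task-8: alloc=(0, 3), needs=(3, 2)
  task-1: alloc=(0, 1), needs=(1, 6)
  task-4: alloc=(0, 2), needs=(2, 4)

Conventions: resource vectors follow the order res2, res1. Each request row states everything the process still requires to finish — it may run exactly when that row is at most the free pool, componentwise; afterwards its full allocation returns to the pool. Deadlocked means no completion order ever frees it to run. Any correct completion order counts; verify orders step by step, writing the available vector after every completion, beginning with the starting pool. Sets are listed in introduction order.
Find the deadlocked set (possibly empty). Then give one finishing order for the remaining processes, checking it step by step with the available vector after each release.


No process is deadlocked.
Key observation: starting with task-8, each completion frees enough for the next — no one is permanently blocked.
A valid finishing order for the others: task-8, task-4, task-2, task-1, task-6. Walking it through:
  pool = (3, 2)
  task-8: need (3, 2) fits (3, 2); releases (0, 3), pool now (3, 5)
  task-4: need (2, 4) fits (3, 5); releases (0, 2), pool now (3, 7)
  task-2: need (3, 6) fits (3, 7); releases (3, 0), pool now (6, 7)
  task-1: need (1, 6) fits (6, 7); releases (0, 1), pool now (6, 8)
  task-6: need (5, 8) fits (6, 8); releases (1, 2), pool now (7, 10)
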